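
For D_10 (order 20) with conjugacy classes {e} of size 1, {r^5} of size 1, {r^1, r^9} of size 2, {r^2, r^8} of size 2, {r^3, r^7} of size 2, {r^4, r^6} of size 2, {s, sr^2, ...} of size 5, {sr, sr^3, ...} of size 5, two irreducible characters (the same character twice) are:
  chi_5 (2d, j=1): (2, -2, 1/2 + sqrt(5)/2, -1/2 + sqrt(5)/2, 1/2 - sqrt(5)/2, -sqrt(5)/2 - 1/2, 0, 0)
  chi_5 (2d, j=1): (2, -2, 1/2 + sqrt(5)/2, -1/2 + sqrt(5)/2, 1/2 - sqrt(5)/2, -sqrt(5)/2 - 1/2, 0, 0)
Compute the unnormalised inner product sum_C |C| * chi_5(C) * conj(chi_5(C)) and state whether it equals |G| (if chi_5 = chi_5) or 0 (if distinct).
Sum = 20 = |G| = 20; so <chi_5, chi_5> = 1 (norm-1 confirms irreducibility).

Compute term by term over conjugacy classes (|C| * chi_5(C) * conj(chi_5(C))):
  1*(2)*conj(2) + 1*(-2)*conj(-2) + 2*(1/2 + sqrt(5)/2)*conj(1/2 + sqrt(5)/2) + 2*(-1/2 + sqrt(5)/2)*conj(-1/2 + sqrt(5)/2) + 2*(1/2 - sqrt(5)/2)*conj(1/2 - sqrt(5)/2) + 2*(-sqrt(5)/2 - 1/2)*conj(-sqrt(5)/2 - 1/2) + 5*(0)*conj(0) + 5*(0)*conj(0)
  = (4) + (4) + (sqrt(5) + 3) + (3 - sqrt(5)) + (3 - sqrt(5)) + (sqrt(5) + 3) + (0) + (0)
  = 20.
Dividing by |G| = 20 gives 20/20 = 1, matching the row-orthogonality relation <chi_5, chi_5> = [chi_5 = chi_5].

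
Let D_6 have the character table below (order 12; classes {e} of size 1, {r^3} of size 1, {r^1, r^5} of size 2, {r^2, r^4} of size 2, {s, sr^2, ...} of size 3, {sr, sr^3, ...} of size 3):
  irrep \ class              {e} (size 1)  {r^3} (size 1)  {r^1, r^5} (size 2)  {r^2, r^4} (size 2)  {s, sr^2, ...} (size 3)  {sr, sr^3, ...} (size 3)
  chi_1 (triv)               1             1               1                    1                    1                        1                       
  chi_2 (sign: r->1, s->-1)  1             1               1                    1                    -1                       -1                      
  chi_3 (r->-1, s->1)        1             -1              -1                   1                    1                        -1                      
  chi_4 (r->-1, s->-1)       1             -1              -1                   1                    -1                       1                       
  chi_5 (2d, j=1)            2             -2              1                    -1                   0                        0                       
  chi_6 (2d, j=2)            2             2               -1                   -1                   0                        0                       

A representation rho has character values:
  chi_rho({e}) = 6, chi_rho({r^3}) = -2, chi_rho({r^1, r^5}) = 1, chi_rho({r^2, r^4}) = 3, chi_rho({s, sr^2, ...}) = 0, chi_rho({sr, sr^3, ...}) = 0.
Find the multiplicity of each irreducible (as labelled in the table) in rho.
Multiplicities: chi_1: 1, chi_2: 1, chi_3: 1, chi_4: 1, chi_5: 1, chi_6: 0.

Explanation: Use <chi_rho, chi> = (1/|G|) sum_C |C| * chi_rho(C) * conj(chi(C)) with |G| = 12 for each irreducible chi in the table:
  <chi_rho, chi_1> = (1/12)[1*(6)*conj(1) + 1*(-2)*conj(1) + 2*(1)*conj(1) + 2*(3)*conj(1) + 3*(0)*conj(1) + 3*(0)*conj(1)]
      = (1/12)[(6) + (-2) + (2) + (6) + (0) + (0)] = 12/12 = 1
  <chi_rho, chi_2> = (1/12)[1*(6)*conj(1) + 1*(-2)*conj(1) + 2*(1)*conj(1) + 2*(3)*conj(1) + 3*(0)*conj(-1) + 3*(0)*conj(-1)]
      = (1/12)[(6) + (-2) + (2) + (6) + (0) + (0)] = 12/12 = 1
  <chi_rho, chi_3> = (1/12)[1*(6)*conj(1) + 1*(-2)*conj(-1) + 2*(1)*conj(-1) + 2*(3)*conj(1) + 3*(0)*conj(1) + 3*(0)*conj(-1)]
      = (1/12)[(6) + (2) + (-2) + (6) + (0) + (0)] = 12/12 = 1
  <chi_rho, chi_4> = (1/12)[1*(6)*conj(1) + 1*(-2)*conj(-1) + 2*(1)*conj(-1) + 2*(3)*conj(1) + 3*(0)*conj(-1) + 3*(0)*conj(1)]
      = (1/12)[(6) + (2) + (-2) + (6) + (0) + (0)] = 12/12 = 1
  <chi_rho, chi_5> = (1/12)[1*(6)*conj(2) + 1*(-2)*conj(-2) + 2*(1)*conj(1) + 2*(3)*conj(-1) + 3*(0)*conj(0) + 3*(0)*conj(0)]
      = (1/12)[(12) + (4) + (2) + (-6) + (0) + (0)] = 12/12 = 1
  <chi_rho, chi_6> = (1/12)[1*(6)*conj(2) + 1*(-2)*conj(2) + 2*(1)*conj(-1) + 2*(3)*conj(-1) + 3*(0)*conj(0) + 3*(0)*conj(0)]
      = (1/12)[(12) + (-4) + (-2) + (-6) + (0) + (0)] = 0/12 = 0
Dimension check: dim(rho) = sum (mult * dim) = 1*1 + 1*1 + 1*1 + 1*1 + 1*2 + 0*2 = 6 = chi_rho(e) = 6.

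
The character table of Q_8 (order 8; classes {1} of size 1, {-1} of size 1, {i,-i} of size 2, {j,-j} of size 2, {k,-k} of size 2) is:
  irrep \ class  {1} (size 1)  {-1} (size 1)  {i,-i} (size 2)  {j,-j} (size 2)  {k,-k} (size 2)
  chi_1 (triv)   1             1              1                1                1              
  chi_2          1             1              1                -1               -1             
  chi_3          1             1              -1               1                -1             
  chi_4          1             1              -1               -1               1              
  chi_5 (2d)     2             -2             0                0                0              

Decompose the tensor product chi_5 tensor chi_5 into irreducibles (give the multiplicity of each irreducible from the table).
chi_5 tensor chi_5 = chi_1 + chi_2 + chi_3 + chi_4 (all other irreducibles have multiplicity 0).

Details: The character of a tensor product is the pointwise product (chi_5 * chi_5)(C) = chi_5(C) * chi_5(C):
  {1}: (2)*(2), {-1}: (-2)*(-2), {i,-i}: (0)*(0), {j,-j}: (0)*(0), {k,-k}: (0)*(0)
so (chi_5 * chi_5) takes values
  {1} -> 4, {-1} -> 4, {i,-i} -> 0, {j,-j} -> 0, {k,-k} -> 0.
Now take the inner product of this character with each irreducible chi from the table, <chi_5*chi_5, chi> = (1/8) sum_C |C| (chi_5*chi_5)(C) conj(chi(C)):
  <chi_5*chi_5, chi_1> = (1/8)[1*(4)*conj(1) + 1*(4)*conj(1) + 2*(0)*conj(1) + 2*(0)*conj(1) + 2*(0)*conj(1)]
      = (1/8)[(4) + (4) + (0) + (0) + (0)] = 8/8 = 1
  <chi_5*chi_5, chi_2> = (1/8)[1*(4)*conj(1) + 1*(4)*conj(1) + 2*(0)*conj(1) + 2*(0)*conj(-1) + 2*(0)*conj(-1)]
      = (1/8)[(4) + (4) + (0) + (0) + (0)] = 8/8 = 1
  <chi_5*chi_5, chi_3> = (1/8)[1*(4)*conj(1) + 1*(4)*conj(1) + 2*(0)*conj(-1) + 2*(0)*conj(1) + 2*(0)*conj(-1)]
      = (1/8)[(4) + (4) + (0) + (0) + (0)] = 8/8 = 1
  <chi_5*chi_5, chi_4> = (1/8)[1*(4)*conj(1) + 1*(4)*conj(1) + 2*(0)*conj(-1) + 2*(0)*conj(-1) + 2*(0)*conj(1)]
      = (1/8)[(4) + (4) + (0) + (0) + (0)] = 8/8 = 1
  <chi_5*chi_5, chi_5> = (1/8)[1*(4)*conj(2) + 1*(4)*conj(-2) + 2*(0)*conj(0) + 2*(0)*conj(0) + 2*(0)*conj(0)]
      = (1/8)[(8) + (-8) + (0) + (0) + (0)] = 0/8 = 0
Hence the multiplicities are chi_1: 1, chi_2: 1, chi_3: 1, chi_4: 1. Dimension check: dim(chi_5)*dim(chi_5) = 2*2 = 4 and sum (mult * dim) = 1*1 + 1*1 + 1*1 + 1*1 = 4.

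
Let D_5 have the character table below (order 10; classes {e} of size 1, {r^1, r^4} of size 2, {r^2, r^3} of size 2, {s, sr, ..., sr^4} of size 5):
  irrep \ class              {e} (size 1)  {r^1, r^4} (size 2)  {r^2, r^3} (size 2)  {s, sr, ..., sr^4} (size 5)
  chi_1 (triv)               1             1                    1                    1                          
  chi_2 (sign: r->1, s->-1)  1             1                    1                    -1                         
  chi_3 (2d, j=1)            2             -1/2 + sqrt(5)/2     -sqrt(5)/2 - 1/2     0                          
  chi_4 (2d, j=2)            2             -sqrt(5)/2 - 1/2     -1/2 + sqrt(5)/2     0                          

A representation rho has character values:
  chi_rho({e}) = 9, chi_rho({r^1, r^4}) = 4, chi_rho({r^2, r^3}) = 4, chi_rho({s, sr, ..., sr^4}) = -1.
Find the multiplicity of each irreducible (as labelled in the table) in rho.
Multiplicities: chi_1: 2, chi_2: 3, chi_3: 1, chi_4: 1.

Details: Use <chi_rho, chi> = (1/|G|) sum_C |C| * chi_rho(C) * conj(chi(C)) with |G| = 10 for each irreducible chi in the table:
  <chi_rho, chi_1> = (1/10)[1*(9)*conj(1) + 2*(4)*conj(1) + 2*(4)*conj(1) + 5*(-1)*conj(1)]
      = (1/10)[(9) + (8) + (8) + (-5)] = 20/10 = 2
  <chi_rho, chi_2> = (1/10)[1*(9)*conj(1) + 2*(4)*conj(1) + 2*(4)*conj(1) + 5*(-1)*conj(-1)]
      = (1/10)[(9) + (8) + (8) + (5)] = 30/10 = 3
  <chi_rho, chi_3> = (1/10)[1*(9)*conj(2) + 2*(4)*conj(-1/2 + sqrt(5)/2) + 2*(4)*conj(-sqrt(5)/2 - 1/2) + 5*(-1)*conj(0)]
      = (1/10)[(18) + (-4 + 4*sqrt(5)) + (-4*sqrt(5) - 4) + (0)] = 10/10 = 1
  <chi_rho, chi_4> = (1/10)[1*(9)*conj(2) + 2*(4)*conj(-sqrt(5)/2 - 1/2) + 2*(4)*conj(-1/2 + sqrt(5)/2) + 5*(-1)*conj(0)]
      = (1/10)[(18) + (-4*sqrt(5) - 4) + (-4 + 4*sqrt(5)) + (0)] = 10/10 = 1
Dimension check: dim(rho) = sum (mult * dim) = 2*1 + 3*1 + 1*2 + 1*2 = 9 = chi_rho(e) = 9.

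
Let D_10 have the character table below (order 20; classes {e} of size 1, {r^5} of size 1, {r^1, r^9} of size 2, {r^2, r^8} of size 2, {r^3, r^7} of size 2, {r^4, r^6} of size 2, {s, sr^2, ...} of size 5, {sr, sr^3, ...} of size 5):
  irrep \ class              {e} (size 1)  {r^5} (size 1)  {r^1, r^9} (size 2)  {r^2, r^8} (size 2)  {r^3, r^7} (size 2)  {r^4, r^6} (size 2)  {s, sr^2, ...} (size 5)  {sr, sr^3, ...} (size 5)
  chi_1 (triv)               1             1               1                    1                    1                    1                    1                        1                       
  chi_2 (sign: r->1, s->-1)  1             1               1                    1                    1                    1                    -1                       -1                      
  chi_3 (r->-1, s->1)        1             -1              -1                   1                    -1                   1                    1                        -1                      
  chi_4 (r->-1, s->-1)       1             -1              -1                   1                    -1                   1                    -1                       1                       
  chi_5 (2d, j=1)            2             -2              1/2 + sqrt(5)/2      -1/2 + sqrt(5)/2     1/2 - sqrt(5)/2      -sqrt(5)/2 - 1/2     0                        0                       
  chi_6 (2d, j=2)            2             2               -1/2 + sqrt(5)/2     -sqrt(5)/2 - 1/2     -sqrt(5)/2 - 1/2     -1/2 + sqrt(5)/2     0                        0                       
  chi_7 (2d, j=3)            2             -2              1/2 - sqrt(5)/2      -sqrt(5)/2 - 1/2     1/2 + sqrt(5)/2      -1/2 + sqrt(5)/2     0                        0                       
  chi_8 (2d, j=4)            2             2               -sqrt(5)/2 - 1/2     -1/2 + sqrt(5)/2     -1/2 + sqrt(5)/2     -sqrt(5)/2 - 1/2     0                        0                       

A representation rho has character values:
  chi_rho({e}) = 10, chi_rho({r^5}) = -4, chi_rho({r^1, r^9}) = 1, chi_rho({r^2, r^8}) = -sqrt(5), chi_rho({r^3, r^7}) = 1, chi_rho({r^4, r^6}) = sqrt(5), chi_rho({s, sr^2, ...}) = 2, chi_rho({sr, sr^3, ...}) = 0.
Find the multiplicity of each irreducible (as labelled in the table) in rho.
Multiplicities: chi_1: 1, chi_2: 0, chi_3: 1, chi_4: 0, chi_5: 1, chi_6: 1, chi_7: 2, chi_8: 0.

Why: Use <chi_rho, chi> = (1/|G|) sum_C |C| * chi_rho(C) * conj(chi(C)) with |G| = 20 for each irreducible chi in the table:
  <chi_rho, chi_1> = (1/20)[1*(10)*conj(1) + 1*(-4)*conj(1) + 2*(1)*conj(1) + 2*(-sqrt(5))*conj(1) + 2*(1)*conj(1) + 2*(sqrt(5))*conj(1) + 5*(2)*conj(1) + 5*(0)*conj(1)]
      = (1/20)[(10) + (-4) + (2) + (-2*sqrt(5)) + (2) + (2*sqrt(5)) + (10) + (0)] = 20/20 = 1
  <chi_rho, chi_2> = (1/20)[1*(10)*conj(1) + 1*(-4)*conj(1) + 2*(1)*conj(1) + 2*(-sqrt(5))*conj(1) + 2*(1)*conj(1) + 2*(sqrt(5))*conj(1) + 5*(2)*conj(-1) + 5*(0)*conj(-1)]
      = (1/20)[(10) + (-4) + (2) + (-2*sqrt(5)) + (2) + (2*sqrt(5)) + (-10) + (0)] = 0/20 = 0
  <chi_rho, chi_3> = (1/20)[1*(10)*conj(1) + 1*(-4)*conj(-1) + 2*(1)*conj(-1) + 2*(-sqrt(5))*conj(1) + 2*(1)*conj(-1) + 2*(sqrt(5))*conj(1) + 5*(2)*conj(1) + 5*(0)*conj(-1)]
      = (1/20)[(10) + (4) + (-2) + (-2*sqrt(5)) + (-2) + (2*sqrt(5)) + (10) + (0)] = 20/20 = 1
  <chi_rho, chi_4> = (1/20)[1*(10)*conj(1) + 1*(-4)*conj(-1) + 2*(1)*conj(-1) + 2*(-sqrt(5))*conj(1) + 2*(1)*conj(-1) + 2*(sqrt(5))*conj(1) + 5*(2)*conj(-1) + 5*(0)*conj(1)]
      = (1/20)[(10) + (4) + (-2) + (-2*sqrt(5)) + (-2) + (2*sqrt(5)) + (-10) + (0)] = 0/20 = 0
  <chi_rho, chi_5> = (1/20)[1*(10)*conj(2) + 1*(-4)*conj(-2) + 2*(1)*conj(1/2 + sqrt(5)/2) + 2*(-sqrt(5))*conj(-1/2 + sqrt(5)/2) + 2*(1)*conj(1/2 - sqrt(5)/2) + 2*(sqrt(5))*conj(-sqrt(5)/2 - 1/2) + 5*(2)*conj(0) + 5*(0)*conj(0)]
      = (1/20)[(20) + (8) + (1 + sqrt(5)) + (-5 + sqrt(5)) + (1 - sqrt(5)) + (-5 - sqrt(5)) + (0) + (0)] = 20/20 = 1
  <chi_rho, chi_6> = (1/20)[1*(10)*conj(2) + 1*(-4)*conj(2) + 2*(1)*conj(-1/2 + sqrt(5)/2) + 2*(-sqrt(5))*conj(-sqrt(5)/2 - 1/2) + 2*(1)*conj(-sqrt(5)/2 - 1/2) + 2*(sqrt(5))*conj(-1/2 + sqrt(5)/2) + 5*(2)*conj(0) + 5*(0)*conj(0)]
      = (1/20)[(20) + (-8) + (-1 + sqrt(5)) + (sqrt(5) + 5) + (-sqrt(5) - 1) + (5 - sqrt(5)) + (0) + (0)] = 20/20 = 1
  <chi_rho, chi_7> = (1/20)[1*(10)*conj(2) + 1*(-4)*conj(-2) + 2*(1)*conj(1/2 - sqrt(5)/2) + 2*(-sqrt(5))*conj(-sqrt(5)/2 - 1/2) + 2*(1)*conj(1/2 + sqrt(5)/2) + 2*(sqrt(5))*conj(-1/2 + sqrt(5)/2) + 5*(2)*conj(0) + 5*(0)*conj(0)]
      = (1/20)[(20) + (8) + (1 - sqrt(5)) + (sqrt(5) + 5) + (1 + sqrt(5)) + (5 - sqrt(5)) + (0) + (0)] = 40/20 = 2
  <chi_rho, chi_8> = (1/20)[1*(10)*conj(2) + 1*(-4)*conj(2) + 2*(1)*conj(-sqrt(5)/2 - 1/2) + 2*(-sqrt(5))*conj(-1/2 + sqrt(5)/2) + 2*(1)*conj(-1/2 + sqrt(5)/2) + 2*(sqrt(5))*conj(-sqrt(5)/2 - 1/2) + 5*(2)*conj(0) + 5*(0)*conj(0)]
      = (1/20)[(20) + (-8) + (-sqrt(5) - 1) + (-5 + sqrt(5)) + (-1 + sqrt(5)) + (-5 - sqrt(5)) + (0) + (0)] = 0/20 = 0
Dimension check: dim(rho) = sum (mult * dim) = 1*1 + 0*1 + 1*1 + 0*1 + 1*2 + 1*2 + 2*2 + 0*2 = 10 = chi_rho(e) = 10.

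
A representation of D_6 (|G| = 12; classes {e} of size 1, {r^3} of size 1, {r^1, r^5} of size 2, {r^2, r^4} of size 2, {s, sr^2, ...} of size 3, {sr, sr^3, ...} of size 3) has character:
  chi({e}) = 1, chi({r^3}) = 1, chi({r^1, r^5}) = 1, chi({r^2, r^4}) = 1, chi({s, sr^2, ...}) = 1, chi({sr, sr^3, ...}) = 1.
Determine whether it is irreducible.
Irreducible: <chi, chi> = 1.

Explanation: <chi, chi> = (1/|G|) sum_C |C| * |chi(C)|^2 = (1/12)[1*|1|^2 + 1*|1|^2 + 2*|1|^2 + 2*|1|^2 + 3*|1|^2 + 3*|1|^2]
  = (1/12)[(1) + (1) + (2) + (2) + (3) + (3)] = 12/12 = 1.
A character is irreducible iff <chi, chi> = 1, so this representation is irreducible.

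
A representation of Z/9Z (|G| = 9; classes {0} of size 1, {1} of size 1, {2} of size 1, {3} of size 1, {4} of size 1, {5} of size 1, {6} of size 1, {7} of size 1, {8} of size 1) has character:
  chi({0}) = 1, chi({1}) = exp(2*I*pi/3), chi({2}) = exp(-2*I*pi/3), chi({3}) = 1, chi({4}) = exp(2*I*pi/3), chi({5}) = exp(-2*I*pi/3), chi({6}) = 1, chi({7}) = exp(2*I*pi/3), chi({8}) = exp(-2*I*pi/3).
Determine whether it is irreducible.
Irreducible: <chi, chi> = 1.

Details: <chi, chi> = (1/|G|) sum_C |C| * |chi(C)|^2 = (1/9)[1*|1|^2 + 1*|exp(2*I*pi/3)|^2 + 1*|exp(-2*I*pi/3)|^2 + 1*|1|^2 + 1*|exp(2*I*pi/3)|^2 + 1*|exp(-2*I*pi/3)|^2 + 1*|1|^2 + 1*|exp(2*I*pi/3)|^2 + 1*|exp(-2*I*pi/3)|^2]
  = (1/9)[(1) + (1) + (1) + (1) + (1) + (1) + (1) + (1) + (1)] = 9/9 = 1.
(Exp terms are combined using exp(i*s)*conj(exp(i*t)) = exp(i*(s-t)), and sums of them are collapsed using the identity that for every m > 1 the m distinct m-th roots of unity sum to 0, e.g. 1 + exp(2*I*pi/3) + exp(-2*I*pi/3) = 0.)
A character is irreducible iff <chi, chi> = 1, so this representation is irreducible.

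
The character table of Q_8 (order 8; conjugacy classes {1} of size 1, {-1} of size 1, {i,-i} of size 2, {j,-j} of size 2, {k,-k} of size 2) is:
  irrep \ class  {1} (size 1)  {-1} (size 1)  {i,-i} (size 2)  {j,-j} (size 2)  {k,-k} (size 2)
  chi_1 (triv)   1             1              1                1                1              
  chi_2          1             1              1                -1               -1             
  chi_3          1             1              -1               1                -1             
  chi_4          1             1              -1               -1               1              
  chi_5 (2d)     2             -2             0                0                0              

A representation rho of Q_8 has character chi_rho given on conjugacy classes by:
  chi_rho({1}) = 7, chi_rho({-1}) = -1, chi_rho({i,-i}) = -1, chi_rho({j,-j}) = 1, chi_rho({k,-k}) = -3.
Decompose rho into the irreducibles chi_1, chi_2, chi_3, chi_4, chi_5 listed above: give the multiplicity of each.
Multiplicities: chi_1: 0, chi_2: 1, chi_3: 2, chi_4: 0, chi_5: 2.

Proof sketch: Use <chi_rho, chi> = (1/|G|) sum_C |C| * chi_rho(C) * conj(chi(C)) with |G| = 8 for each irreducible chi in the table:
  <chi_rho, chi_1> = (1/8)[1*(7)*conj(1) + 1*(-1)*conj(1) + 2*(-1)*conj(1) + 2*(1)*conj(1) + 2*(-3)*conj(1)]
      = (1/8)[(7) + (-1) + (-2) + (2) + (-6)] = 0/8 = 0
  <chi_rho, chi_2> = (1/8)[1*(7)*conj(1) + 1*(-1)*conj(1) + 2*(-1)*conj(1) + 2*(1)*conj(-1) + 2*(-3)*conj(-1)]
      = (1/8)[(7) + (-1) + (-2) + (-2) + (6)] = 8/8 = 1
  <chi_rho, chi_3> = (1/8)[1*(7)*conj(1) + 1*(-1)*conj(1) + 2*(-1)*conj(-1) + 2*(1)*conj(1) + 2*(-3)*conj(-1)]
      = (1/8)[(7) + (-1) + (2) + (2) + (6)] = 16/8 = 2
  <chi_rho, chi_4> = (1/8)[1*(7)*conj(1) + 1*(-1)*conj(1) + 2*(-1)*conj(-1) + 2*(1)*conj(-1) + 2*(-3)*conj(1)]
      = (1/8)[(7) + (-1) + (2) + (-2) + (-6)] = 0/8 = 0
  <chi_rho, chi_5> = (1/8)[1*(7)*conj(2) + 1*(-1)*conj(-2) + 2*(-1)*conj(0) + 2*(1)*conj(0) + 2*(-3)*conj(0)]
      = (1/8)[(14) + (2) + (0) + (0) + (0)] = 16/8 = 2
Dimension check: dim(rho) = sum (mult * dim) = 0*1 + 1*1 + 2*1 + 0*1 + 2*2 = 7 = chi_rho(e) = 7.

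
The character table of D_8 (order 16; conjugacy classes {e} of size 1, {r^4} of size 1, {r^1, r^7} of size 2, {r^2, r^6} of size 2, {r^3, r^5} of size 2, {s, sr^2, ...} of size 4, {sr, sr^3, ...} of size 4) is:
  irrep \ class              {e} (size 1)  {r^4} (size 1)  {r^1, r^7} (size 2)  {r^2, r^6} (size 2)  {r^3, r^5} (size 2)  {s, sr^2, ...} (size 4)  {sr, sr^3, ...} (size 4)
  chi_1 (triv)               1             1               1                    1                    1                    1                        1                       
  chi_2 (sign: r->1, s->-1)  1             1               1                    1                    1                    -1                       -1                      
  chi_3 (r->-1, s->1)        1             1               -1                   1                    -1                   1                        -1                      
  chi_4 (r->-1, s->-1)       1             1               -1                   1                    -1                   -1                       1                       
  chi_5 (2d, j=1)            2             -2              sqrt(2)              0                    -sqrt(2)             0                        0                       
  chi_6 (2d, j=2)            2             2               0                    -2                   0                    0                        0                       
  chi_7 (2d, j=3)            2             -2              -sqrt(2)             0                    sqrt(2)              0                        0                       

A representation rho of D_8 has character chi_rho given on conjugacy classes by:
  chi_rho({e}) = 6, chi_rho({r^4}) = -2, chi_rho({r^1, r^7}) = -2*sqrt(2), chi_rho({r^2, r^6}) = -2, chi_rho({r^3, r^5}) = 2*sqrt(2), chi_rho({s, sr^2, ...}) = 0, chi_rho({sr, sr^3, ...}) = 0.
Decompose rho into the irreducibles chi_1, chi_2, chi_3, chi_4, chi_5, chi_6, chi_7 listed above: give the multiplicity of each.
Multiplicities: chi_1: 0, chi_2: 0, chi_3: 0, chi_4: 0, chi_5: 0, chi_6: 1, chi_7: 2.

Details: Use <chi_rho, chi> = (1/|G|) sum_C |C| * chi_rho(C) * conj(chi(C)) with |G| = 16 for each irreducible chi in the table:
  <chi_rho, chi_1> = (1/16)[1*(6)*conj(1) + 1*(-2)*conj(1) + 2*(-2*sqrt(2))*conj(1) + 2*(-2)*conj(1) + 2*(2*sqrt(2))*conj(1) + 4*(0)*conj(1) + 4*(0)*conj(1)]
      = (1/16)[(6) + (-2) + (-4*sqrt(2)) + (-4) + (4*sqrt(2)) + (0) + (0)] = 0/16 = 0
  <chi_rho, chi_2> = (1/16)[1*(6)*conj(1) + 1*(-2)*conj(1) + 2*(-2*sqrt(2))*conj(1) + 2*(-2)*conj(1) + 2*(2*sqrt(2))*conj(1) + 4*(0)*conj(-1) + 4*(0)*conj(-1)]
      = (1/16)[(6) + (-2) + (-4*sqrt(2)) + (-4) + (4*sqrt(2)) + (0) + (0)] = 0/16 = 0
  <chi_rho, chi_3> = (1/16)[1*(6)*conj(1) + 1*(-2)*conj(1) + 2*(-2*sqrt(2))*conj(-1) + 2*(-2)*conj(1) + 2*(2*sqrt(2))*conj(-1) + 4*(0)*conj(1) + 4*(0)*conj(-1)]
      = (1/16)[(6) + (-2) + (4*sqrt(2)) + (-4) + (-4*sqrt(2)) + (0) + (0)] = 0/16 = 0
  <chi_rho, chi_4> = (1/16)[1*(6)*conj(1) + 1*(-2)*conj(1) + 2*(-2*sqrt(2))*conj(-1) + 2*(-2)*conj(1) + 2*(2*sqrt(2))*conj(-1) + 4*(0)*conj(-1) + 4*(0)*conj(1)]
      = (1/16)[(6) + (-2) + (4*sqrt(2)) + (-4) + (-4*sqrt(2)) + (0) + (0)] = 0/16 = 0
  <chi_rho, chi_5> = (1/16)[1*(6)*conj(2) + 1*(-2)*conj(-2) + 2*(-2*sqrt(2))*conj(sqrt(2)) + 2*(-2)*conj(0) + 2*(2*sqrt(2))*conj(-sqrt(2)) + 4*(0)*conj(0) + 4*(0)*conj(0)]
      = (1/16)[(12) + (4) + (-8) + (0) + (-8) + (0) + (0)] = 0/16 = 0
  <chi_rho, chi_6> = (1/16)[1*(6)*conj(2) + 1*(-2)*conj(2) + 2*(-2*sqrt(2))*conj(0) + 2*(-2)*conj(-2) + 2*(2*sqrt(2))*conj(0) + 4*(0)*conj(0) + 4*(0)*conj(0)]
      = (1/16)[(12) + (-4) + (0) + (8) + (0) + (0) + (0)] = 16/16 = 1
  <chi_rho, chi_7> = (1/16)[1*(6)*conj(2) + 1*(-2)*conj(-2) + 2*(-2*sqrt(2))*conj(-sqrt(2)) + 2*(-2)*conj(0) + 2*(2*sqrt(2))*conj(sqrt(2)) + 4*(0)*conj(0) + 4*(0)*conj(0)]
      = (1/16)[(12) + (4) + (8) + (0) + (8) + (0) + (0)] = 32/16 = 2
Dimension check: dim(rho) = sum (mult * dim) = 0*1 + 0*1 + 0*1 + 0*1 + 0*2 + 1*2 + 2*2 = 6 = chi_rho(e) = 6.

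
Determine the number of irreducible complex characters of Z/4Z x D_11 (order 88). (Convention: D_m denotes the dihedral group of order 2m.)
28

Reasoning: The number of irreducible complex representations of a finite group equals its number of conjugacy classes. For a direct product, #classes(G x H) = #classes(G) * #classes(H). Z/4Z has 4 classes (abelian), D_11 has 7 classes, so 4 * 7 = 28, so Z/4Z x D_11 (order 88) has exactly 28 irreducible complex representations.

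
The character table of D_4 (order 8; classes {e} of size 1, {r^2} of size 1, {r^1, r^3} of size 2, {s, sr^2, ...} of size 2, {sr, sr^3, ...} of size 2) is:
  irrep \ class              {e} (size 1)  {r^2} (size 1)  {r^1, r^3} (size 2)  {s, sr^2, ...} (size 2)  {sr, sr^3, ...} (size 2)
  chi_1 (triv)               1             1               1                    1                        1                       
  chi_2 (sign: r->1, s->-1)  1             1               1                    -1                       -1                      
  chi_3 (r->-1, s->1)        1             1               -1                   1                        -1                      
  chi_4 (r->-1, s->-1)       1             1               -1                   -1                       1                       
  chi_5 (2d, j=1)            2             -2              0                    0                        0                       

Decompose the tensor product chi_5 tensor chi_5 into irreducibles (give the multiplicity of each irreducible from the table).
chi_5 tensor chi_5 = chi_1 + chi_2 + chi_3 + chi_4 (all other irreducibles have multiplicity 0).

Justification: The character of a tensor product is the pointwise product (chi_5 * chi_5)(C) = chi_5(C) * chi_5(C):
  {e}: (2)*(2), {r^2}: (-2)*(-2), {r^1, r^3}: (0)*(0), {s, sr^2, ...}: (0)*(0), {sr, sr^3, ...}: (0)*(0)
so (chi_5 * chi_5) takes values
  {e} -> 4, {r^2} -> 4, {r^1, r^3} -> 0, {s, sr^2, ...} -> 0, {sr, sr^3, ...} -> 0.
Now take the inner product of this character with each irreducible chi from the table, <chi_5*chi_5, chi> = (1/8) sum_C |C| (chi_5*chi_5)(C) conj(chi(C)):
  <chi_5*chi_5, chi_1> = (1/8)[1*(4)*conj(1) + 1*(4)*conj(1) + 2*(0)*conj(1) + 2*(0)*conj(1) + 2*(0)*conj(1)]
      = (1/8)[(4) + (4) + (0) + (0) + (0)] = 8/8 = 1
  <chi_5*chi_5, chi_2> = (1/8)[1*(4)*conj(1) + 1*(4)*conj(1) + 2*(0)*conj(1) + 2*(0)*conj(-1) + 2*(0)*conj(-1)]
      = (1/8)[(4) + (4) + (0) + (0) + (0)] = 8/8 = 1
  <chi_5*chi_5, chi_3> = (1/8)[1*(4)*conj(1) + 1*(4)*conj(1) + 2*(0)*conj(-1) + 2*(0)*conj(1) + 2*(0)*conj(-1)]
      = (1/8)[(4) + (4) + (0) + (0) + (0)] = 8/8 = 1
  <chi_5*chi_5, chi_4> = (1/8)[1*(4)*conj(1) + 1*(4)*conj(1) + 2*(0)*conj(-1) + 2*(0)*conj(-1) + 2*(0)*conj(1)]
      = (1/8)[(4) + (4) + (0) + (0) + (0)] = 8/8 = 1
  <chi_5*chi_5, chi_5> = (1/8)[1*(4)*conj(2) + 1*(4)*conj(-2) + 2*(0)*conj(0) + 2*(0)*conj(0) + 2*(0)*conj(0)]
      = (1/8)[(8) + (-8) + (0) + (0) + (0)] = 0/8 = 0
Hence the multiplicities are chi_1: 1, chi_2: 1, chi_3: 1, chi_4: 1. Dimension check: dim(chi_5)*dim(chi_5) = 2*2 = 4 and sum (mult * dim) = 1*1 + 1*1 + 1*1 + 1*1 = 4.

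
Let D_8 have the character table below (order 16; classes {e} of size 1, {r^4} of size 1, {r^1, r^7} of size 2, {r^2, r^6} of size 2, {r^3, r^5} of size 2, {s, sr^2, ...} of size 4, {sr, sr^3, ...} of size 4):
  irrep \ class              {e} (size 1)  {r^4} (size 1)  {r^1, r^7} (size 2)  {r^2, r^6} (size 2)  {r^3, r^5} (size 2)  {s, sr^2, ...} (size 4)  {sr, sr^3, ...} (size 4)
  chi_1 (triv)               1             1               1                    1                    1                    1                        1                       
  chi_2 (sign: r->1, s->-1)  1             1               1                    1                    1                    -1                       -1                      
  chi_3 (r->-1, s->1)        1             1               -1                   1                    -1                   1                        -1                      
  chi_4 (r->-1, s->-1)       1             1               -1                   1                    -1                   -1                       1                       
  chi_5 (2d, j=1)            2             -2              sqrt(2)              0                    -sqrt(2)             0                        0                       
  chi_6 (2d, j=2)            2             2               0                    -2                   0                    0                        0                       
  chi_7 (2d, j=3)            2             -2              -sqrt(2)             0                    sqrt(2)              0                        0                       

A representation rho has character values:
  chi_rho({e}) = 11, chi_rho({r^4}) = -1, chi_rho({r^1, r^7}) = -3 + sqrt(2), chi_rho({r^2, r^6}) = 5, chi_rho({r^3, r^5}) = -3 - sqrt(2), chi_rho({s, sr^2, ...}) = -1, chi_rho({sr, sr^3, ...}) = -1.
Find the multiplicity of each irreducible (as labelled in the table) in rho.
Multiplicities: chi_1: 0, chi_2: 1, chi_3: 2, chi_4: 2, chi_5: 2, chi_6: 0, chi_7: 1.

Explanation: Use <chi_rho, chi> = (1/|G|) sum_C |C| * chi_rho(C) * conj(chi(C)) with |G| = 16 for each irreducible chi in the table:
  <chi_rho, chi_1> = (1/16)[1*(11)*conj(1) + 1*(-1)*conj(1) + 2*(-3 + sqrt(2))*conj(1) + 2*(5)*conj(1) + 2*(-3 - sqrt(2))*conj(1) + 4*(-1)*conj(1) + 4*(-1)*conj(1)]
      = (1/16)[(11) + (-1) + (-6 + 2*sqrt(2)) + (10) + (-6 - 2*sqrt(2)) + (-4) + (-4)] = 0/16 = 0
  <chi_rho, chi_2> = (1/16)[1*(11)*conj(1) + 1*(-1)*conj(1) + 2*(-3 + sqrt(2))*conj(1) + 2*(5)*conj(1) + 2*(-3 - sqrt(2))*conj(1) + 4*(-1)*conj(-1) + 4*(-1)*conj(-1)]
      = (1/16)[(11) + (-1) + (-6 + 2*sqrt(2)) + (10) + (-6 - 2*sqrt(2)) + (4) + (4)] = 16/16 = 1
  <chi_rho, chi_3> = (1/16)[1*(11)*conj(1) + 1*(-1)*conj(1) + 2*(-3 + sqrt(2))*conj(-1) + 2*(5)*conj(1) + 2*(-3 - sqrt(2))*conj(-1) + 4*(-1)*conj(1) + 4*(-1)*conj(-1)]
      = (1/16)[(11) + (-1) + (6 - 2*sqrt(2)) + (10) + (2*sqrt(2) + 6) + (-4) + (4)] = 32/16 = 2
  <chi_rho, chi_4> = (1/16)[1*(11)*conj(1) + 1*(-1)*conj(1) + 2*(-3 + sqrt(2))*conj(-1) + 2*(5)*conj(1) + 2*(-3 - sqrt(2))*conj(-1) + 4*(-1)*conj(-1) + 4*(-1)*conj(1)]
      = (1/16)[(11) + (-1) + (6 - 2*sqrt(2)) + (10) + (2*sqrt(2) + 6) + (4) + (-4)] = 32/16 = 2
  <chi_rho, chi_5> = (1/16)[1*(11)*conj(2) + 1*(-1)*conj(-2) + 2*(-3 + sqrt(2))*conj(sqrt(2)) + 2*(5)*conj(0) + 2*(-3 - sqrt(2))*conj(-sqrt(2)) + 4*(-1)*conj(0) + 4*(-1)*conj(0)]
      = (1/16)[(22) + (2) + (4 - 6*sqrt(2)) + (0) + (4 + 6*sqrt(2)) + (0) + (0)] = 32/16 = 2
  <chi_rho, chi_6> = (1/16)[1*(11)*conj(2) + 1*(-1)*conj(2) + 2*(-3 + sqrt(2))*conj(0) + 2*(5)*conj(-2) + 2*(-3 - sqrt(2))*conj(0) + 4*(-1)*conj(0) + 4*(-1)*conj(0)]
      = (1/16)[(22) + (-2) + (0) + (-20) + (0) + (0) + (0)] = 0/16 = 0
  <chi_rho, chi_7> = (1/16)[1*(11)*conj(2) + 1*(-1)*conj(-2) + 2*(-3 + sqrt(2))*conj(-sqrt(2)) + 2*(5)*conj(0) + 2*(-3 - sqrt(2))*conj(sqrt(2)) + 4*(-1)*conj(0) + 4*(-1)*conj(0)]
      = (1/16)[(22) + (2) + (-4 + 6*sqrt(2)) + (0) + (-6*sqrt(2) - 4) + (0) + (0)] = 16/16 = 1
Dimension check: dim(rho) = sum (mult * dim) = 0*1 + 1*1 + 2*1 + 2*1 + 2*2 + 0*2 + 1*2 = 11 = chi_rho(e) = 11.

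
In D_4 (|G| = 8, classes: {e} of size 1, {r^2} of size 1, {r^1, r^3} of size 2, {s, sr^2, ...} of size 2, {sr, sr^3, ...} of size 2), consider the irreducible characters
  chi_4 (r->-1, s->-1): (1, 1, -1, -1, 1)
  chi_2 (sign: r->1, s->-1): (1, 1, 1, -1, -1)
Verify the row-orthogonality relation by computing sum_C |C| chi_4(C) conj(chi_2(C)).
Sum = 0; so <chi_4, chi_2> = 0 (distinct irreducibles are orthogonal).

Argument: Compute term by term over conjugacy classes (|C| * chi_4(C) * conj(chi_2(C))):
  1*(1)*conj(1) + 1*(1)*conj(1) + 2*(-1)*conj(1) + 2*(-1)*conj(-1) + 2*(1)*conj(-1)
  = (1) + (1) + (-2) + (2) + (-2)
  = 0.
Dividing by |G| = 8 gives 0/8 = 0, matching the row-orthogonality relation <chi_4, chi_2> = [chi_4 = chi_2].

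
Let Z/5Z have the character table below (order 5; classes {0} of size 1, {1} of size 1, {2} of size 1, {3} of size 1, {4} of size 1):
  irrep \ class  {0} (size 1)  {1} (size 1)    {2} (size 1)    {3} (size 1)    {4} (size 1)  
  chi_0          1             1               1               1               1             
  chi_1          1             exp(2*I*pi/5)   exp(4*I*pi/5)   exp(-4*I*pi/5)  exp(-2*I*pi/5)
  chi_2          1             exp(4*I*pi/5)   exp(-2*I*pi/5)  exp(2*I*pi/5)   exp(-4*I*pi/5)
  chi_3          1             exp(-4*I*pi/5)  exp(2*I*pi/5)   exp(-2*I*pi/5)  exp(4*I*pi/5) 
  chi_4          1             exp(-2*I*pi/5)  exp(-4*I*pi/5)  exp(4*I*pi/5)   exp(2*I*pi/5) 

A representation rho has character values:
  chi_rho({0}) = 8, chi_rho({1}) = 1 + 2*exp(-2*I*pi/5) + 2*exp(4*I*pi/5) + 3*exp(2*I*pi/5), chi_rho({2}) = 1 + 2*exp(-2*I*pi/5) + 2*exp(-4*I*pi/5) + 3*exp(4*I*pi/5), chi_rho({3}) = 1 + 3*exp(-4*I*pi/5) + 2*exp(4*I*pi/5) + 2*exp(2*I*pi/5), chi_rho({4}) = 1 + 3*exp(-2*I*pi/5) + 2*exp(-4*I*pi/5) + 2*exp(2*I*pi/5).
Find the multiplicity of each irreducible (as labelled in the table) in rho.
Multiplicities: chi_0: 1, chi_1: 3, chi_2: 2, chi_3: 0, chi_4: 2.

Solution. Use <chi_rho, chi> = (1/|G|) sum_C |C| * chi_rho(C) * conj(chi(C)) with |G| = 5 for each irreducible chi in the table:
  <chi_rho, chi_0> = (1/5)[1*(8)*conj(1) + 1*(1 + 2*exp(-2*I*pi/5) + 2*exp(4*I*pi/5) + 3*exp(2*I*pi/5))*conj(1) + 1*(1 + 2*exp(-2*I*pi/5) + 2*exp(-4*I*pi/5) + 3*exp(4*I*pi/5))*conj(1) + 1*(1 + 3*exp(-4*I*pi/5) + 2*exp(4*I*pi/5) + 2*exp(2*I*pi/5))*conj(1) + 1*(1 + 3*exp(-2*I*pi/5) + 2*exp(-4*I*pi/5) + 2*exp(2*I*pi/5))*conj(1)]
      = (1/5)[(8) + (1 + 2*exp(-2*I*pi/5) + 2*exp(4*I*pi/5) + 3*exp(2*I*pi/5)) + (1 + 2*exp(-2*I*pi/5) + 2*exp(-4*I*pi/5) + 3*exp(4*I*pi/5)) + (1 + 3*exp(-4*I*pi/5) + 2*exp(4*I*pi/5) + 2*exp(2*I*pi/5)) + (1 + 3*exp(-2*I*pi/5) + 2*exp(-4*I*pi/5) + 2*exp(2*I*pi/5))] = 5/5 = 1
  <chi_rho, chi_1> = (1/5)[1*(8)*conj(1) + 1*(1 + 2*exp(-2*I*pi/5) + 2*exp(4*I*pi/5) + 3*exp(2*I*pi/5))*conj(exp(2*I*pi/5)) + 1*(1 + 2*exp(-2*I*pi/5) + 2*exp(-4*I*pi/5) + 3*exp(4*I*pi/5))*conj(exp(4*I*pi/5)) + 1*(1 + 3*exp(-4*I*pi/5) + 2*exp(4*I*pi/5) + 2*exp(2*I*pi/5))*conj(exp(-4*I*pi/5)) + 1*(1 + 3*exp(-2*I*pi/5) + 2*exp(-4*I*pi/5) + 2*exp(2*I*pi/5))*conj(exp(-2*I*pi/5))]
      = (1/5)[(8) + (3 + 2*exp(-4*I*pi/5) + exp(-2*I*pi/5) + 2*exp(2*I*pi/5)) + (3 + exp(-4*I*pi/5) + 2*exp(4*I*pi/5) + 2*exp(2*I*pi/5)) + (3 + 2*exp(-2*I*pi/5) + 2*exp(-4*I*pi/5) + exp(4*I*pi/5)) + (3 + 2*exp(-2*I*pi/5) + exp(2*I*pi/5) + 2*exp(4*I*pi/5))] = 15/5 = 3
  <chi_rho, chi_2> = (1/5)[1*(8)*conj(1) + 1*(1 + 2*exp(-2*I*pi/5) + 2*exp(4*I*pi/5) + 3*exp(2*I*pi/5))*conj(exp(4*I*pi/5)) + 1*(1 + 2*exp(-2*I*pi/5) + 2*exp(-4*I*pi/5) + 3*exp(4*I*pi/5))*conj(exp(-2*I*pi/5)) + 1*(1 + 3*exp(-4*I*pi/5) + 2*exp(4*I*pi/5) + 2*exp(2*I*pi/5))*conj(exp(2*I*pi/5)) + 1*(1 + 3*exp(-2*I*pi/5) + 2*exp(-4*I*pi/5) + 2*exp(2*I*pi/5))*conj(exp(-4*I*pi/5))]
      = (1/5)[(8) + (2 + 3*exp(-2*I*pi/5) + exp(-4*I*pi/5) + 2*exp(4*I*pi/5)) + (2 + 2*exp(-2*I*pi/5) + 3*exp(-4*I*pi/5) + exp(2*I*pi/5)) + (2 + exp(-2*I*pi/5) + 3*exp(4*I*pi/5) + 2*exp(2*I*pi/5)) + (2 + 2*exp(-4*I*pi/5) + exp(4*I*pi/5) + 3*exp(2*I*pi/5))] = 10/5 = 2
  <chi_rho, chi_3> = (1/5)[1*(8)*conj(1) + 1*(1 + 2*exp(-2*I*pi/5) + 2*exp(4*I*pi/5) + 3*exp(2*I*pi/5))*conj(exp(-4*I*pi/5)) + 1*(1 + 2*exp(-2*I*pi/5) + 2*exp(-4*I*pi/5) + 3*exp(4*I*pi/5))*conj(exp(2*I*pi/5)) + 1*(1 + 3*exp(-4*I*pi/5) + 2*exp(4*I*pi/5) + 2*exp(2*I*pi/5))*conj(exp(-2*I*pi/5)) + 1*(1 + 3*exp(-2*I*pi/5) + 2*exp(-4*I*pi/5) + 2*exp(2*I*pi/5))*conj(exp(4*I*pi/5))]
      = (1/5)[(8) + (2*exp(-2*I*pi/5) + 3*exp(-4*I*pi/5) + exp(4*I*pi/5) + 2*exp(2*I*pi/5)) + (2*exp(-4*I*pi/5) + exp(-2*I*pi/5) + 2*exp(4*I*pi/5) + 3*exp(2*I*pi/5)) + (3*exp(-2*I*pi/5) + 2*exp(-4*I*pi/5) + exp(2*I*pi/5) + 2*exp(4*I*pi/5)) + (2*exp(-2*I*pi/5) + exp(-4*I*pi/5) + 3*exp(4*I*pi/5) + 2*exp(2*I*pi/5))] = 0/5 = 0
  <chi_rho, chi_4> = (1/5)[1*(8)*conj(1) + 1*(1 + 2*exp(-2*I*pi/5) + 2*exp(4*I*pi/5) + 3*exp(2*I*pi/5))*conj(exp(-2*I*pi/5)) + 1*(1 + 2*exp(-2*I*pi/5) + 2*exp(-4*I*pi/5) + 3*exp(4*I*pi/5))*conj(exp(-4*I*pi/5)) + 1*(1 + 3*exp(-4*I*pi/5) + 2*exp(4*I*pi/5) + 2*exp(2*I*pi/5))*conj(exp(4*I*pi/5)) + 1*(1 + 3*exp(-2*I*pi/5) + 2*exp(-4*I*pi/5) + 2*exp(2*I*pi/5))*conj(exp(2*I*pi/5))]
      = (1/5)[(8) + (2 + 2*exp(-4*I*pi/5) + exp(2*I*pi/5) + 3*exp(4*I*pi/5)) + (2 + 3*exp(-2*I*pi/5) + exp(4*I*pi/5) + 2*exp(2*I*pi/5)) + (2 + 2*exp(-2*I*pi/5) + exp(-4*I*pi/5) + 3*exp(2*I*pi/5)) + (2 + 3*exp(-4*I*pi/5) + exp(-2*I*pi/5) + 2*exp(4*I*pi/5))] = 10/5 = 2
(Exp terms are combined using exp(i*s)*conj(exp(i*t)) = exp(i*(s-t)), and sums of them are collapsed using the identity that for every m > 1 the m distinct m-th roots of unity sum to 0, e.g. 1 + exp(2*I*pi/3) + exp(-2*I*pi/3) = 0.)
Dimension check: dim(rho) = sum (mult * dim) = 1*1 + 3*1 + 2*1 + 0*1 + 2*1 = 8 = chi_rho(e) = 8.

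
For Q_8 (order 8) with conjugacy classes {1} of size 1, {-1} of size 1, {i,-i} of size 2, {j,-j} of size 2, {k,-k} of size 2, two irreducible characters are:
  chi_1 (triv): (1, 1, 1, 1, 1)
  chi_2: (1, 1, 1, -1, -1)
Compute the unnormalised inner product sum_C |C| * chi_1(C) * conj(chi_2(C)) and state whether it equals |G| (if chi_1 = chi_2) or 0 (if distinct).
Sum = 0; so <chi_1, chi_2> = 0 (distinct irreducibles are orthogonal).

Details: Compute term by term over conjugacy classes (|C| * chi_1(C) * conj(chi_2(C))):
  1*(1)*conj(1) + 1*(1)*conj(1) + 2*(1)*conj(1) + 2*(1)*conj(-1) + 2*(1)*conj(-1)
  = (1) + (1) + (2) + (-2) + (-2)
  = 0.
Dividing by |G| = 8 gives 0/8 = 0, matching the row-orthogonality relation <chi_1, chi_2> = [chi_1 = chi_2].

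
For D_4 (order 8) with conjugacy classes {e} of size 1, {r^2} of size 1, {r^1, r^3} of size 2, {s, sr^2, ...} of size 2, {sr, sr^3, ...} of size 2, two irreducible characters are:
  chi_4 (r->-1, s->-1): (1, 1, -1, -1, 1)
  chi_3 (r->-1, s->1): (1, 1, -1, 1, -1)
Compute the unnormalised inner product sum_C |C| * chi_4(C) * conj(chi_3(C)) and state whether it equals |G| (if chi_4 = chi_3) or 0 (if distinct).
Sum = 0; so <chi_4, chi_3> = 0 (distinct irreducibles are orthogonal).

Working: Compute term by term over conjugacy classes (|C| * chi_4(C) * conj(chi_3(C))):
  1*(1)*conj(1) + 1*(1)*conj(1) + 2*(-1)*conj(-1) + 2*(-1)*conj(1) + 2*(1)*conj(-1)
  = (1) + (1) + (2) + (-2) + (-2)
  = 0.
Dividing by |G| = 8 gives 0/8 = 0, matching the row-orthogonality relation <chi_4, chi_3> = [chi_4 = chi_3].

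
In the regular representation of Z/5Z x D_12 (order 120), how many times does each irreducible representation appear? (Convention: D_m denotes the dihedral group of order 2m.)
Each irreducible V_i of dimension d_i appears with multiplicity d_i, i.e. rho_reg = (direct sum over all irreducibles V_i) d_i V_i. The irreducible dimensions for Z/5Z x D_12 are 1, 1, 1, 1, 1, 1, 1, 1, 1, 1, 1, 1, 1, 1, 1, 1, 1, 1, 1, 1, 2, 2, 2, 2, 2, 2, 2, 2, 2, 2, 2, 2, 2, 2, 2, 2, 2, 2, 2, 2, 2, 2, 2, 2, 2: 20 irreducibles of dimension 1, each with multiplicity 1; 25 irreducibles of dimension 2, each with multiplicity 2. Total dimension 20*1*1 + 25*2*2 = 120 = |G|.

Details: General theorem: in the regular representation of a finite group G, each irreducible appears with multiplicity equal to its dimension. Check: dim(rho_reg) = sum d_i^2 = 1 + 1 + 1 + 1 + 1 + 1 + 1 + 1 + 1 + 1 + 1 + 1 + 1 + 1 + 1 + 1 + 1 + 1 + 1 + 1 + 4 + 4 + 4 + 4 + 4 + 4 + 4 + 4 + 4 + 4 + 4 + 4 + 4 + 4 + 4 + 4 + 4 + 4 + 4 + 4 + 4 + 4 + 4 + 4 + 4 = 120 = |G|.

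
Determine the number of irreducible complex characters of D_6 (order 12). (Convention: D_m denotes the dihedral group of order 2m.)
6

Details: The number of irreducible complex representations of a finite group equals its number of conjugacy classes. D_6 has 6 conjugacy classes (n/2 + 3 for n even), so D_6 (order 12) has exactly 6 irreducible complex representations.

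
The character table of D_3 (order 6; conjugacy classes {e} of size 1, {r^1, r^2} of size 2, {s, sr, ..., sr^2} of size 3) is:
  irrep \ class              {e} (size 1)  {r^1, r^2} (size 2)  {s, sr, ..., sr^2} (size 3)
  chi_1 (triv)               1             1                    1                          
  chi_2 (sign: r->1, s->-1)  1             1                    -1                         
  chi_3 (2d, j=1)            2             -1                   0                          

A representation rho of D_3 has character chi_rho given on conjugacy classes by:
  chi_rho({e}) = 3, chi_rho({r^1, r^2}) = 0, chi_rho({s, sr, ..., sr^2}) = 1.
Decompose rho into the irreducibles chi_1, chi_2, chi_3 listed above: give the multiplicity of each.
Multiplicities: chi_1: 1, chi_2: 0, chi_3: 1.

Why: Use <chi_rho, chi> = (1/|G|) sum_C |C| * chi_rho(C) * conj(chi(C)) with |G| = 6 for each irreducible chi in the table:
  <chi_rho, chi_1> = (1/6)[1*(3)*conj(1) + 2*(0)*conj(1) + 3*(1)*conj(1)]
      = (1/6)[(3) + (0) + (3)] = 6/6 = 1
  <chi_rho, chi_2> = (1/6)[1*(3)*conj(1) + 2*(0)*conj(1) + 3*(1)*conj(-1)]
      = (1/6)[(3) + (0) + (-3)] = 0/6 = 0
  <chi_rho, chi_3> = (1/6)[1*(3)*conj(2) + 2*(0)*conj(-1) + 3*(1)*conj(0)]
      = (1/6)[(6) + (0) + (0)] = 6/6 = 1
Dimension check: dim(rho) = sum (mult * dim) = 1*1 + 0*1 + 1*2 = 3 = chi_rho(e) = 3.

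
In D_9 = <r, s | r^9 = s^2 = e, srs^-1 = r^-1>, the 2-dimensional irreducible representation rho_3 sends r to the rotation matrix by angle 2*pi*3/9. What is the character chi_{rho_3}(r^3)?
chi_{rho_3}(r^3) = 2*cos(2*pi*3*3/9) = 2

Justification: rho_3(r^3) is rotation by angle 2*pi*3*3/9, whose trace is 2*cos(2*pi*3*3/9) = 2.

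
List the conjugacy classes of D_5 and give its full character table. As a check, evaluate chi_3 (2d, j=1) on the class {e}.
Conjugacy classes: {e} of size 1, {r^1, r^4} of size 2, {r^2, r^3} of size 2, {s, sr, ..., sr^4} of size 5.
Character table:
  irrep \ class              {e} (size 1)  {r^1, r^4} (size 2)  {r^2, r^3} (size 2)  {s, sr, ..., sr^4} (size 5)
  chi_1 (triv)               1             1                    1                    1                          
  chi_2 (sign: r->1, s->-1)  1             1                    1                    -1                         
  chi_3 (2d, j=1)            2             -1/2 + sqrt(5)/2     -sqrt(5)/2 - 1/2     0                          
  chi_4 (2d, j=2)            2             -sqrt(5)/2 - 1/2     -1/2 + sqrt(5)/2     0                          

Spot check: chi_3 (2d, j=1) on {e} = 2.

Details: D_5 has order 2*5 = 10 with 4 conjugacy classes, hence 4 irreducibles. Sum of squared dims 1 + 1 + 4 + 4 = 10 = |G|. Linear characters come from the abelianisation; the 2-dimensional irreps have character r^k -> 2*cos(2*pi*j*k/5), reflections -> 0.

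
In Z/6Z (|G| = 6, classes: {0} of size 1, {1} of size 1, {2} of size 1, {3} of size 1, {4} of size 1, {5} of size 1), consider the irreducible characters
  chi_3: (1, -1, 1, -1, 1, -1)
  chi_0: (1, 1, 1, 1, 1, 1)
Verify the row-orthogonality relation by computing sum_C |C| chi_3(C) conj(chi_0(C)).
Sum = 0; so <chi_3, chi_0> = 0 (distinct irreducibles are orthogonal).

Justification: Compute term by term over conjugacy classes (|C| * chi_3(C) * conj(chi_0(C))):
  1*(1)*conj(1) + 1*(-1)*conj(1) + 1*(1)*conj(1) + 1*(-1)*conj(1) + 1*(1)*conj(1) + 1*(-1)*conj(1)
  = (1) + (-1) + (1) + (-1) + (1) + (-1)
  = 0.
(Exp terms are combined using exp(i*s)*conj(exp(i*t)) = exp(i*(s-t)), and sums of them are collapsed using the identity that for every m > 1 the m distinct m-th roots of unity sum to 0, e.g. 1 + exp(2*I*pi/3) + exp(-2*I*pi/3) = 0.)
Dividing by |G| = 6 gives 0/6 = 0, matching the row-orthogonality relation <chi_3, chi_0> = [chi_3 = chi_0].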